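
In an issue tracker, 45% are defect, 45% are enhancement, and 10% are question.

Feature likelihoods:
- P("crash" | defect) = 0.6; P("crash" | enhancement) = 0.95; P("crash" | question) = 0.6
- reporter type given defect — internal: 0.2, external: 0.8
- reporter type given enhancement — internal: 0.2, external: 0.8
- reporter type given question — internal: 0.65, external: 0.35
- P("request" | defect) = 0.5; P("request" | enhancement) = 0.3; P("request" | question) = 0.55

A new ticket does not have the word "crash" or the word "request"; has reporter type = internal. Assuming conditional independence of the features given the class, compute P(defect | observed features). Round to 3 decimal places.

0.548

defect: 0.45 × (1−0.6) × 0.2 × (1−0.5) = 0.018
enhancement: 0.45 × (1−0.95) × 0.2 × (1−0.3) = 0.00315
question: 0.1 × (1−0.6) × 0.65 × (1−0.55) = 0.0117
P(defect | x) = 0.018 / 0.03285 ≈ 0.548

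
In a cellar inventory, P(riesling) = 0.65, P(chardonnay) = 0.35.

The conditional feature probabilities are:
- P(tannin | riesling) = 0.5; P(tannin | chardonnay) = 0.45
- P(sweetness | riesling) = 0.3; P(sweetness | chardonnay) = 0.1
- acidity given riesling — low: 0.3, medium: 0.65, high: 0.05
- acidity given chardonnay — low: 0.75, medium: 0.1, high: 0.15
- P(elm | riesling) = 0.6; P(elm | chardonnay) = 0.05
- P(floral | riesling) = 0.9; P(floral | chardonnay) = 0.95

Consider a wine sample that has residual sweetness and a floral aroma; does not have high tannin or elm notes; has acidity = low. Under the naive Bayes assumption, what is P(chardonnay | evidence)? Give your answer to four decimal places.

0.5531

riesling: 0.65 × (1−0.5) × 0.3 × 0.3 × (1−0.6) × 0.9 = 0.01053
chardonnay: 0.35 × (1−0.45) × 0.1 × 0.75 × (1−0.05) × 0.95 = 0.01302984375
P(chardonnay | x) = 0.01302984375 / 0.02355984375 ≈ 0.5531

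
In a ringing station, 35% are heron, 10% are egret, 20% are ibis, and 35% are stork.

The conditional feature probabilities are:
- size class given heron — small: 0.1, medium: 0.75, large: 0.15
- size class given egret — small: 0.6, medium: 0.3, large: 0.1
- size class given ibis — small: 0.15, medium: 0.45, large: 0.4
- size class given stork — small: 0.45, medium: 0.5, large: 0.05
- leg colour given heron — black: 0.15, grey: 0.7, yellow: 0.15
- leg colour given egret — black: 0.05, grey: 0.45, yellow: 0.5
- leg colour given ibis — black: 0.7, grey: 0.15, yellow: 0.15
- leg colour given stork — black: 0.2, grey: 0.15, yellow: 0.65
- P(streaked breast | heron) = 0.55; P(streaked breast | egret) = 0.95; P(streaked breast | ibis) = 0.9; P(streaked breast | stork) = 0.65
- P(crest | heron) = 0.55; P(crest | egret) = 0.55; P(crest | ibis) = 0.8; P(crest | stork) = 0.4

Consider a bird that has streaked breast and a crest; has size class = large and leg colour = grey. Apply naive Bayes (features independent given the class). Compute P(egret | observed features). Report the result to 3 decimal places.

heron: 0.35 × 0.15 × 0.7 × 0.55 × 0.55 = 0.011116875
egret: 0.1 × 0.1 × 0.45 × 0.95 × 0.55 = 0.00235125
ibis: 0.2 × 0.4 × 0.15 × 0.9 × 0.8 = 0.00864
stork: 0.35 × 0.05 × 0.15 × 0.65 × 0.4 = 0.0006825
P(egret | x) = 0.00235125 / 0.022790625 ≈ 0.103

0.103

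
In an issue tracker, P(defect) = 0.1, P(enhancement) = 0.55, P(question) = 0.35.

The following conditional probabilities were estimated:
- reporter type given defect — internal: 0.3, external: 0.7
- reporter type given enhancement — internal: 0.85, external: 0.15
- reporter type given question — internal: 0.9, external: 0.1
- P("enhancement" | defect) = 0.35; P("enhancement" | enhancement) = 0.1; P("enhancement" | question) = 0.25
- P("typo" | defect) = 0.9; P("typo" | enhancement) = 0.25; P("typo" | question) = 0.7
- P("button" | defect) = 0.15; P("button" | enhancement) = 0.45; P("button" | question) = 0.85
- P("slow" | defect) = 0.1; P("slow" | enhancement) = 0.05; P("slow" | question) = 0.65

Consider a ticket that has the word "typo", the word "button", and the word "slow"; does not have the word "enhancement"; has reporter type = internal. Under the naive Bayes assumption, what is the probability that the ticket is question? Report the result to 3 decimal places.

defect: 0.1 × 0.3 × (1−0.35) × 0.9 × 0.15 × 0.1 = 0.00026325
enhancement: 0.55 × 0.85 × (1−0.1) × 0.25 × 0.45 × 0.05 = 0.00236671875
question: 0.35 × 0.9 × (1−0.25) × 0.7 × 0.85 × 0.65 = 0.0913696875
P(question | x) = 0.0913696875 / 0.09399965625 ≈ 0.972

0.972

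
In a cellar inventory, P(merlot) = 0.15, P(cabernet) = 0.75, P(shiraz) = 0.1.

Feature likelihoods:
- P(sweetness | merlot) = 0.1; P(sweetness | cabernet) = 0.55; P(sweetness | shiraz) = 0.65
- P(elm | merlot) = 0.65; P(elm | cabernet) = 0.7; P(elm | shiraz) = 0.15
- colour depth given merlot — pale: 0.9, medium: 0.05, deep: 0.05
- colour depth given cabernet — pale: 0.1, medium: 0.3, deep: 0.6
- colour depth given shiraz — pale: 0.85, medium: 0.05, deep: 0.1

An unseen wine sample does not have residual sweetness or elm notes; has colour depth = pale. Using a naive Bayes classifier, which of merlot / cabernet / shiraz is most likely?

merlot

merlot: 0.15 × (1−0.1) × (1−0.65) × 0.9 = 0.042525
cabernet: 0.75 × (1−0.55) × (1−0.7) × 0.1 = 0.010125
shiraz: 0.1 × (1−0.65) × (1−0.15) × 0.85 = 0.0252875
Highest score → merlot.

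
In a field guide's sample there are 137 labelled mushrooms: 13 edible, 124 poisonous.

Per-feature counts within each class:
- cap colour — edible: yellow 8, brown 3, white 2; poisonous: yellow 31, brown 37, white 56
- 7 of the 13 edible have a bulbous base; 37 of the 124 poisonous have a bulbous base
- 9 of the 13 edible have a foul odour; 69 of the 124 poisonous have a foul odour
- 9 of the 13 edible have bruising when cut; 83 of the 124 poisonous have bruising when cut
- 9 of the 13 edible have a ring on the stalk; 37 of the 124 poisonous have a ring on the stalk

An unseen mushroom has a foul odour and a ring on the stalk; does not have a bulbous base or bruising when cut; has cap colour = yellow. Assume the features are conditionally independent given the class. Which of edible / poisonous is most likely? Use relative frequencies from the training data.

poisonous

edible: (13/137) × (8/13) × (6/13) × (9/13) × (4/13) × (9/13) ≈ 0.00397459
poisonous: (124/137) × (31/124) × (87/124) × (69/124) × (41/124) × (37/124) ≈ 0.00871582
Highest score → poisonous.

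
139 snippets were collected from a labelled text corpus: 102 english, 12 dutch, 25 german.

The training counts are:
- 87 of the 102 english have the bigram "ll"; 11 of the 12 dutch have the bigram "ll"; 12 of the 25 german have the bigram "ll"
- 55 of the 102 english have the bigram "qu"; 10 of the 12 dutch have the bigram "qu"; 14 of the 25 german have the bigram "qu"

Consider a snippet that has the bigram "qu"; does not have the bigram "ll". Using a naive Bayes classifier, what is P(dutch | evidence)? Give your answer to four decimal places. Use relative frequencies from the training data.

0.0514

english: (102/139) × (15/102) × (55/102) ≈ 0.0581887
dutch: (12/139) × (1/12) × (10/12) ≈ 0.0059952
german: (25/139) × (13/25) × (14/25) ≈ 0.0523741
P(dutch | x) = 0.0059952 / 0.116558 ≈ 0.0514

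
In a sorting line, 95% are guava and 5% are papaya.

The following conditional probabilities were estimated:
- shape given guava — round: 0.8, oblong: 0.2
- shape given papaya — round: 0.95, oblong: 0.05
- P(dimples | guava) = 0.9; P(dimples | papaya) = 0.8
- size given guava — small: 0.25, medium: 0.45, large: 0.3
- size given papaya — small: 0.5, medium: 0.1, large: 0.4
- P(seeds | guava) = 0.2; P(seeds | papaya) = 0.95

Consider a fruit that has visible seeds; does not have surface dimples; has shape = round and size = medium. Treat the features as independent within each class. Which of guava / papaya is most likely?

guava: 0.95 × 0.8 × (1−0.9) × 0.45 × 0.2 = 0.00684
papaya: 0.05 × 0.95 × (1−0.8) × 0.1 × 0.95 = 0.0009025
Highest score → guava.

guava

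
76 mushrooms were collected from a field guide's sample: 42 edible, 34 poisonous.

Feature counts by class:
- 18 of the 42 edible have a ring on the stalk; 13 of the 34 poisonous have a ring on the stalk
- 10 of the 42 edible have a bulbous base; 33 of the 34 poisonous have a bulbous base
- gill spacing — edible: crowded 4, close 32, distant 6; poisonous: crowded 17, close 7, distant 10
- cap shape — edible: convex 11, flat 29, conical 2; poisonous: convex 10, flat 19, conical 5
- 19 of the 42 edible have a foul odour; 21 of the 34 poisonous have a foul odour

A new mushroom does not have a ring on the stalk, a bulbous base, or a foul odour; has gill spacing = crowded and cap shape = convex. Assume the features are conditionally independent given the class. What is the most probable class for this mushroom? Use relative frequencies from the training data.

edible

edible: (42/76) × (24/42) × (32/42) × (4/42) × (11/42) × (23/42) ≈ 0.00328648
poisonous: (34/76) × (21/34) × (1/34) × (17/34) × (10/34) × (13/34) ≈ 0.000456964
Highest score → edible.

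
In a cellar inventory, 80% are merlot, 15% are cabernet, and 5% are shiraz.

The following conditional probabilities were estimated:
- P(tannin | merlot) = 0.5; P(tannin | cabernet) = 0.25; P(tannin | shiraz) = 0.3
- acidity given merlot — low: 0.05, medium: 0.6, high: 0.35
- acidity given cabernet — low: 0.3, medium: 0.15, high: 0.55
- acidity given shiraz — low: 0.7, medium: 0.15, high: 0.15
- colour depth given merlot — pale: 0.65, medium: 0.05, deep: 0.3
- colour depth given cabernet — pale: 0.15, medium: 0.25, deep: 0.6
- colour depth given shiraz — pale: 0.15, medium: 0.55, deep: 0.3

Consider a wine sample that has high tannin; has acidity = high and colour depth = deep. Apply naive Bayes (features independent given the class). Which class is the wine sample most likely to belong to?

merlot: 0.8 × 0.5 × 0.35 × 0.3 = 0.042
cabernet: 0.15 × 0.25 × 0.55 × 0.6 = 0.012375
shiraz: 0.05 × 0.3 × 0.15 × 0.3 = 0.000675
Highest score → merlot.

merlot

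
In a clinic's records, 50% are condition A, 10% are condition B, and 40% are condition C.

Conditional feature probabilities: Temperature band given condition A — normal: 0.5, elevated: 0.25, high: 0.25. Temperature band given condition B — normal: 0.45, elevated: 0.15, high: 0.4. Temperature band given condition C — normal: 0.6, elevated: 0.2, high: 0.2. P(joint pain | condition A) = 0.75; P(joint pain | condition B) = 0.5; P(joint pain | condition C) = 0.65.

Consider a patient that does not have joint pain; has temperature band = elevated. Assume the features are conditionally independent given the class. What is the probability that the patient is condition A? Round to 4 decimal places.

0.4682

condition A: 0.5 × 0.25 × (1−0.75) = 0.03125
condition B: 0.1 × 0.15 × (1−0.5) = 0.0075
condition C: 0.4 × 0.2 × (1−0.65) = 0.028
P(condition A | x) = 0.03125 / 0.06675 ≈ 0.4682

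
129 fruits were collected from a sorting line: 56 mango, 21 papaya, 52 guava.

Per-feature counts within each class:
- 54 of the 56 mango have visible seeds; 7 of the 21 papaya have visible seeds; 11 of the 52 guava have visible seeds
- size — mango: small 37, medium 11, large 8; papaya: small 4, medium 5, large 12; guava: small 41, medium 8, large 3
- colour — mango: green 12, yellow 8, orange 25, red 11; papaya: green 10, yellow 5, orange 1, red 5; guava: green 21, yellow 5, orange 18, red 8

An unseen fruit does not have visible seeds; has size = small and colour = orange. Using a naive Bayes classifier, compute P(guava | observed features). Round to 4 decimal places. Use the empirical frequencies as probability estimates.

0.9398

mango: (56/129) × (2/56) × (37/56) × (25/56) ≈ 0.00457305
papaya: (21/129) × (14/21) × (4/21) × (1/21) ≈ 0.000984373
guava: (52/129) × (41/52) × (41/52) × (18/52) ≈ 0.0867449
P(guava | x) = 0.0867449 / 0.092302323 ≈ 0.9398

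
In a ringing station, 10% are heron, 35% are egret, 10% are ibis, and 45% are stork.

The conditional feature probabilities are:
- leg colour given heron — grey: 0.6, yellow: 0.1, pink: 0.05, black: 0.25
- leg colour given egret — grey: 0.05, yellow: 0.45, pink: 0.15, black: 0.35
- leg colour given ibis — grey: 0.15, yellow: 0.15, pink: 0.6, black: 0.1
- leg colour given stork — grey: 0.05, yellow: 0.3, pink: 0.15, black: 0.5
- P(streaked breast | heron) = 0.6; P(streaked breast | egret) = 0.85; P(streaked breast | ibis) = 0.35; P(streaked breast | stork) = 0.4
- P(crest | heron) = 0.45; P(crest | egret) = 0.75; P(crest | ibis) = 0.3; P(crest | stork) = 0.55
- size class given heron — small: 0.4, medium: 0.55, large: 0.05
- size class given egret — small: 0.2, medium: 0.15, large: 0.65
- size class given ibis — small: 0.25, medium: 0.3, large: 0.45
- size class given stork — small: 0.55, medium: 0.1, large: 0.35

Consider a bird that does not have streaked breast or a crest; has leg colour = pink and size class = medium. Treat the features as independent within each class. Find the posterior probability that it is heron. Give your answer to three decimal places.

heron: 0.1 × 0.05 × (1−0.6) × (1−0.45) × 0.55 = 0.000605
egret: 0.35 × 0.15 × (1−0.85) × (1−0.75) × 0.15 = 0.0002953125
ibis: 0.1 × 0.6 × (1−0.35) × (1−0.3) × 0.3 = 0.00819
stork: 0.45 × 0.15 × (1−0.4) × (1−0.55) × 0.1 = 0.0018225
P(heron | x) = 0.000605 / 0.0109128125 ≈ 0.055

0.055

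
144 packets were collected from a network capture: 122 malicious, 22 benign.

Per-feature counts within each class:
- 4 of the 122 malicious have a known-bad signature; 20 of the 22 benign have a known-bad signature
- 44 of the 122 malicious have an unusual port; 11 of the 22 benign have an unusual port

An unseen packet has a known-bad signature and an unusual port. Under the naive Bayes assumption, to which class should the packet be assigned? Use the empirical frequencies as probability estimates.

malicious: (122/144) × (4/122) × (44/122) ≈ 0.0100182
benign: (22/144) × (20/22) × (11/22) ≈ 0.0694444
Highest score → benign.

benign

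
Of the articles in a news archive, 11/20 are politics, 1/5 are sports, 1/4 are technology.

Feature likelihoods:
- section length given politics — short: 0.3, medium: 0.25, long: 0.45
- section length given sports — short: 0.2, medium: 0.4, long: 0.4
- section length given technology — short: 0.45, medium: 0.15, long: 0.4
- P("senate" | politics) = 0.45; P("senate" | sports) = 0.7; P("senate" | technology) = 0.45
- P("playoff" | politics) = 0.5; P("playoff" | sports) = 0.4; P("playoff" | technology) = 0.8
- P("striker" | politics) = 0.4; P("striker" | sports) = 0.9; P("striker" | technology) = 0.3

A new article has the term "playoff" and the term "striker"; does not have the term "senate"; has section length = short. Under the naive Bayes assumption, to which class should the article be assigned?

politics

politics: 0.55 × 0.3 × (1−0.45) × 0.5 × 0.4 = 0.01815
sports: 0.2 × 0.2 × (1−0.7) × 0.4 × 0.9 = 0.00432
technology: 0.25 × 0.45 × (1−0.45) × 0.8 × 0.3 = 0.01485
Highest score → politics.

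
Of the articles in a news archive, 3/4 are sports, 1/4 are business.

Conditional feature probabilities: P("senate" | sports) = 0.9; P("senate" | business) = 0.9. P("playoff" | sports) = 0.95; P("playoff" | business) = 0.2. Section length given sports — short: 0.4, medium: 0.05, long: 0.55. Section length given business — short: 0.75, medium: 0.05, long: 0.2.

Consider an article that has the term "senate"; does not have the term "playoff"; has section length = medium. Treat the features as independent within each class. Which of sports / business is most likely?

business

sports: 0.75 × 0.9 × (1−0.95) × 0.05 = 0.0016875
business: 0.25 × 0.9 × (1−0.2) × 0.05 = 0.009
Highest score → business.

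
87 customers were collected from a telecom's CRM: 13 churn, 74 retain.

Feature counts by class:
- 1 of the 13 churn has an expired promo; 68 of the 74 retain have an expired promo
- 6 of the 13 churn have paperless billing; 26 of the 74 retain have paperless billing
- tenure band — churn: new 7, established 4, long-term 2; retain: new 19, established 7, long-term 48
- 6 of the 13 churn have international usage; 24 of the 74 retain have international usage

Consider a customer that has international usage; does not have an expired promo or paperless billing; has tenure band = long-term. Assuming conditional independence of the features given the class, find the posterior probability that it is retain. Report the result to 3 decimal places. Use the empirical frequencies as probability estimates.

0.641

churn: (13/87) × (12/13) × (7/13) × (2/13) × (6/13) ≈ 0.00527365
retain: (74/87) × (6/74) × (48/74) × (48/74) × (24/74) ≈ 0.00941089
P(retain | x) = 0.00941089 / 0.01468454 ≈ 0.641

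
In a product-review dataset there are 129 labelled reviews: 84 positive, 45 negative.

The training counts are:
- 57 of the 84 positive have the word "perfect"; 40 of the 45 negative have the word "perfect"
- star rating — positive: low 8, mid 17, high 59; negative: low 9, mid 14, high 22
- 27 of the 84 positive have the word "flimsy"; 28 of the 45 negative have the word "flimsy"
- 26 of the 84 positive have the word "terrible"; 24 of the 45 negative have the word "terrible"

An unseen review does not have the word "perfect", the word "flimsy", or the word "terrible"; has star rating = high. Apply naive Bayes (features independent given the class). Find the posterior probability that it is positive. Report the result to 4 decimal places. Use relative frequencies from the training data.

positive: (84/129) × (27/84) × (59/84) × (57/84) × (58/84) ≈ 0.0688797
negative: (45/129) × (5/45) × (22/45) × (17/45) × (21/45) ≈ 0.00334067
P(positive | x) = 0.0688797 / 0.07222037 ≈ 0.9537

0.9537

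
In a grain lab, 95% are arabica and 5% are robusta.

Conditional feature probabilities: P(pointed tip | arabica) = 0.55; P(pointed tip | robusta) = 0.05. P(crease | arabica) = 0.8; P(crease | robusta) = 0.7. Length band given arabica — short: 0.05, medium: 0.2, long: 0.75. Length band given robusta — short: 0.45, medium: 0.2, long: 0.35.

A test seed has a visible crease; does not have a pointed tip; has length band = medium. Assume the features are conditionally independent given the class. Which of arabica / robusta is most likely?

arabica: 0.95 × (1−0.55) × 0.8 × 0.2 = 0.0684
robusta: 0.05 × (1−0.05) × 0.7 × 0.2 = 0.00665
Highest score → arabica.

arabica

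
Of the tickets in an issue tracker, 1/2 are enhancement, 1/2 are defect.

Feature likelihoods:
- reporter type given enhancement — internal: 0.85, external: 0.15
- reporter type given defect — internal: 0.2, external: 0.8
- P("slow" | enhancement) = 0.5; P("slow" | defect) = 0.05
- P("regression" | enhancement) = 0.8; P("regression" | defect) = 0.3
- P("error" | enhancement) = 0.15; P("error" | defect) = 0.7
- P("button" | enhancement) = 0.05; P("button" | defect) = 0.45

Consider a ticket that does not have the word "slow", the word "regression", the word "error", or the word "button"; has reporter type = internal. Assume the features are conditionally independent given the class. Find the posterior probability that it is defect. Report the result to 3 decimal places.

enhancement: 0.5 × 0.85 × (1−0.5) × (1−0.8) × (1−0.15) × (1−0.05) = 0.03431875
defect: 0.5 × 0.2 × (1−0.05) × (1−0.3) × (1−0.7) × (1−0.45) = 0.0109725
P(defect | x) = 0.0109725 / 0.04529125 ≈ 0.242

0.242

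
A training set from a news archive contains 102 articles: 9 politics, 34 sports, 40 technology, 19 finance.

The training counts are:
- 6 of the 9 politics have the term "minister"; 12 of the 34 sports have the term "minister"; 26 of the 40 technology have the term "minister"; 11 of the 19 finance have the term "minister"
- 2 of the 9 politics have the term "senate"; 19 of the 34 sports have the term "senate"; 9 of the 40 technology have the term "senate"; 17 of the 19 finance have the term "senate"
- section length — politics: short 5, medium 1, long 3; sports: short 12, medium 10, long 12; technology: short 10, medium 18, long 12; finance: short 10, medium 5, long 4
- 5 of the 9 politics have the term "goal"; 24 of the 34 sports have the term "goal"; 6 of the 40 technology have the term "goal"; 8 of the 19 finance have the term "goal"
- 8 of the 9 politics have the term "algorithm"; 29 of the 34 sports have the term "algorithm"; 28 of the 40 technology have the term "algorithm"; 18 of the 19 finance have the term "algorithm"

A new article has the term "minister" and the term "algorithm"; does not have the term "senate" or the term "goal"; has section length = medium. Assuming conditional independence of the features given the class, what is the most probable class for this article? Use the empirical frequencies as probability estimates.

politics: (9/102) × (6/9) × (7/9) × (1/9) × (4/9) × (8/9) ≈ 0.0020083
sports: (34/102) × (12/34) × (15/34) × (10/34) × (10/34) × (29/34) ≈ 0.00382961
technology: (40/102) × (26/40) × (31/40) × (18/40) × (34/40) × (28/40) = 0.05289375
finance: (19/102) × (11/19) × (2/19) × (5/19) × (11/19) × (18/19) ≈ 0.00163849
Highest score → technology.

technology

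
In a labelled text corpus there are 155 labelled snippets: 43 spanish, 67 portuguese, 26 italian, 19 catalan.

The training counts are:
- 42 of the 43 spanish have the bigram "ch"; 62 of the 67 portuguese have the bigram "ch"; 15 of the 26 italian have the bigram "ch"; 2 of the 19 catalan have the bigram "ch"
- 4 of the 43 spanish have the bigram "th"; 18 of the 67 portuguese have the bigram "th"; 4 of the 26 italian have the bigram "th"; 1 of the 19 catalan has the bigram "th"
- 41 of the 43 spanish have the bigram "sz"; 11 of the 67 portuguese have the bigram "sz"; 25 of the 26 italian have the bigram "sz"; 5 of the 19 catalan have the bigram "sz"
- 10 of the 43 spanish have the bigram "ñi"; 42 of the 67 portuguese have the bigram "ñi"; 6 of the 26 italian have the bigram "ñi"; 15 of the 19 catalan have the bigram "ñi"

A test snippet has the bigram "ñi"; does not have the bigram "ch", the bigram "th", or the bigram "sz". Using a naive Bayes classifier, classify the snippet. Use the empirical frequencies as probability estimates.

spanish: (43/155) × (1/43) × (39/43) × (2/43) × (10/43) ≈ 0.0000632933
portuguese: (67/155) × (5/67) × (49/67) × (56/67) × (42/67) ≈ 0.0123608
italian: (26/155) × (11/26) × (22/26) × (1/26) × (6/26) ≈ 0.000532985
catalan: (19/155) × (17/19) × (18/19) × (14/19) × (15/19) ≈ 0.0604433
Highest score → catalan.

catalan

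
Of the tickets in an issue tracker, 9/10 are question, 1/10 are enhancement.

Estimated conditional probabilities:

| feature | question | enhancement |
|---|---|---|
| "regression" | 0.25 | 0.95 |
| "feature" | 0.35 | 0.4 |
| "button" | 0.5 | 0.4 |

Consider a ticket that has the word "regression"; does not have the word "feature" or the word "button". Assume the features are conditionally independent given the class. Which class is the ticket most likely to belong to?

question: 0.9 × 0.25 × (1−0.35) × (1−0.5) = 0.073125
enhancement: 0.1 × 0.95 × (1−0.4) × (1−0.4) = 0.0342
Highest score → question.

question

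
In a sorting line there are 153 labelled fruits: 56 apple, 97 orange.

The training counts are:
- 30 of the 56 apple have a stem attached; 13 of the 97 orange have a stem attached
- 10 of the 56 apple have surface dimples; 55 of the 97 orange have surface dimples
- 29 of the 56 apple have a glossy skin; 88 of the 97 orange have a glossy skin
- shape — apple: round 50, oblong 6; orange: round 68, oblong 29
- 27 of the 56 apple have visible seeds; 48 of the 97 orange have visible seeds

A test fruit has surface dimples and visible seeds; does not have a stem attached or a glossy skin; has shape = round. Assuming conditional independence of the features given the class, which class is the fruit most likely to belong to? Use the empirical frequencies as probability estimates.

apple: (56/153) × (26/56) × (10/56) × (27/56) × (50/56) × (27/56) ≈ 0.00629836
orange: (97/153) × (84/97) × (55/97) × (9/97) × (68/97) × (48/97) ≈ 0.0100197
Highest score → orange.

orange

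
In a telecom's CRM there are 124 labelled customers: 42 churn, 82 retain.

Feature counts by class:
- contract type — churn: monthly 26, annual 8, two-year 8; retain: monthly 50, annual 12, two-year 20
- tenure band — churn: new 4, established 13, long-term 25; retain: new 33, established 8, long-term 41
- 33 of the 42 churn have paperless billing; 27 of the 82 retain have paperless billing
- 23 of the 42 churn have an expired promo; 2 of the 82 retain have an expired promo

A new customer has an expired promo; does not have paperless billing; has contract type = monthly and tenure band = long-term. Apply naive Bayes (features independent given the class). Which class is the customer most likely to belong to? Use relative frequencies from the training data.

churn: (42/124) × (26/42) × (25/42) × (9/42) × (23/42) ≈ 0.0146458
retain: (82/124) × (50/82) × (41/82) × (55/82) × (2/82) ≈ 0.00329825
Highest score → churn.

churn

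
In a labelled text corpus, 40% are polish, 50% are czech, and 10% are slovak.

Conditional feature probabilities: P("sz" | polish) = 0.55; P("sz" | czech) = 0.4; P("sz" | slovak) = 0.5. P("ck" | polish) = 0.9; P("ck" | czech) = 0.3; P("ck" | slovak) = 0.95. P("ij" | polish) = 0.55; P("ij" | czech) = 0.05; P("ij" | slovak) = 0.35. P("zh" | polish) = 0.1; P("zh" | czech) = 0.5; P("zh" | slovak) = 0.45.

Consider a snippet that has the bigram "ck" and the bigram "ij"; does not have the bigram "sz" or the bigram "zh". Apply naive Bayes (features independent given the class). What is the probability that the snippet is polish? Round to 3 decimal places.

polish: 0.4 × (1−0.55) × 0.9 × 0.55 × (1−0.1) = 0.08019
czech: 0.5 × (1−0.4) × 0.3 × 0.05 × (1−0.5) = 0.00225
slovak: 0.1 × (1−0.5) × 0.95 × 0.35 × (1−0.45) = 0.00914375
P(polish | x) = 0.08019 / 0.09158375 ≈ 0.876

0.876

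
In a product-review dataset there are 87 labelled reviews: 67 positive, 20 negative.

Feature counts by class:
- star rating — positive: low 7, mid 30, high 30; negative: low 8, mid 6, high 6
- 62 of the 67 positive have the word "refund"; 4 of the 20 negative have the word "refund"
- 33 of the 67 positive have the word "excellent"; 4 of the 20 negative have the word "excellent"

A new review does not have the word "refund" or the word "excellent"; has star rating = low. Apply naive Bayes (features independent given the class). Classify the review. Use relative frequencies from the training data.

negative

positive: (67/87) × (7/67) × (5/67) × (34/67) ≈ 0.00304704
negative: (20/87) × (8/20) × (16/20) × (16/20) ≈ 0.0588506
Highest score → negative.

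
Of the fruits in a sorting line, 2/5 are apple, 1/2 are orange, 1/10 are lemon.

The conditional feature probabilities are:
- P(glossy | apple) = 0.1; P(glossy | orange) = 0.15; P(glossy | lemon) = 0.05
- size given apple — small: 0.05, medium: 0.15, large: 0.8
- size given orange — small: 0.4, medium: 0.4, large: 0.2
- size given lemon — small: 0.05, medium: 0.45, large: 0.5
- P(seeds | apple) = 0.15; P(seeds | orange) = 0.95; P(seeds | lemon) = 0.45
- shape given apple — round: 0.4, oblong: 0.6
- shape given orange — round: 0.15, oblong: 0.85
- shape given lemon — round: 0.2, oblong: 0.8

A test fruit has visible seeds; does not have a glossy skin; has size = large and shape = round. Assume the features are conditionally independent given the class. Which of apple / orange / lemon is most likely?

apple

apple: 0.4 × (1−0.1) × 0.8 × 0.15 × 0.4 = 0.01728
orange: 0.5 × (1−0.15) × 0.2 × 0.95 × 0.15 = 0.0121125
lemon: 0.1 × (1−0.05) × 0.5 × 0.45 × 0.2 = 0.004275
Highest score → apple.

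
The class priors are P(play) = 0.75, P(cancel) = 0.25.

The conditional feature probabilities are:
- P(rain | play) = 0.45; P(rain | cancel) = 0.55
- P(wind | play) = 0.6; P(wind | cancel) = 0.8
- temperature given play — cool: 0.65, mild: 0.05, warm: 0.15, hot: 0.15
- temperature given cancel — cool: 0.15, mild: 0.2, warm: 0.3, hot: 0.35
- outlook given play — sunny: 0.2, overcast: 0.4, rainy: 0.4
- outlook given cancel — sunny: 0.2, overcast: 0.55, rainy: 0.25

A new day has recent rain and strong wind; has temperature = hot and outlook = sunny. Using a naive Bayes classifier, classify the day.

cancel

play: 0.75 × 0.45 × 0.6 × 0.15 × 0.2 = 0.006075
cancel: 0.25 × 0.55 × 0.8 × 0.35 × 0.2 = 0.0077
Highest score → cancel.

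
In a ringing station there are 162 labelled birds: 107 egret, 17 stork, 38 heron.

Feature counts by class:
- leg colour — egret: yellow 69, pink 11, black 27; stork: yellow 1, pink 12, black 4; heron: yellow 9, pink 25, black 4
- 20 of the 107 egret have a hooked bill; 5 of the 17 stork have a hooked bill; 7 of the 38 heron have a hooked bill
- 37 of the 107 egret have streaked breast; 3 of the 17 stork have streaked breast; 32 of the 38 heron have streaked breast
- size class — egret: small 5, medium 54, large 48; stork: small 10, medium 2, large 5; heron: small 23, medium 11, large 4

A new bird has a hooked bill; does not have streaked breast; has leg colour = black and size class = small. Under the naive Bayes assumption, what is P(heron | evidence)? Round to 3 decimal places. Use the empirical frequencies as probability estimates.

egret: (107/162) × (27/107) × (20/107) × (70/107) × (5/107) ≈ 0.000952348
stork: (17/162) × (4/17) × (5/17) × (14/17) × (10/17) ≈ 0.003518
heron: (38/162) × (4/38) × (7/38) × (6/38) × (23/38) ≈ 0.000434682
P(heron | x) = 0.000434682 / 0.00490503 ≈ 0.089

0.089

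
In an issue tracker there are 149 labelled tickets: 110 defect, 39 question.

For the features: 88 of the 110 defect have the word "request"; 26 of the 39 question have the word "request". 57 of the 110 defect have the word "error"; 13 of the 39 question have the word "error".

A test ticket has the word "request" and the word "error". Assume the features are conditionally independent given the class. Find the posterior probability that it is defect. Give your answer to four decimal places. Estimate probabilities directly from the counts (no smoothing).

0.8403

defect: (110/149) × (88/110) × (57/110) ≈ 0.30604
question: (39/149) × (26/39) × (13/39) ≈ 0.0581655
P(defect | x) = 0.30604 / 0.3642055 ≈ 0.8403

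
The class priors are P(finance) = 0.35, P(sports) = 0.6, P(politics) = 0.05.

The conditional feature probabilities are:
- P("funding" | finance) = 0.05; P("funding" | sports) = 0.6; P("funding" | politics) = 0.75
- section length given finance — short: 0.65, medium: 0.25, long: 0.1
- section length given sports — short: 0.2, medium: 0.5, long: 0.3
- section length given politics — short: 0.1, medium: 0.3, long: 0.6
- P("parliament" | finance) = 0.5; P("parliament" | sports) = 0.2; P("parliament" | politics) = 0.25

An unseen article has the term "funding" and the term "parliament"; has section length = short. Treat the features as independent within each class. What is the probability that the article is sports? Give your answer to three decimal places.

0.685

finance: 0.35 × 0.05 × 0.65 × 0.5 = 0.0056875
sports: 0.6 × 0.6 × 0.2 × 0.2 = 0.0144
politics: 0.05 × 0.75 × 0.1 × 0.25 = 0.0009375
P(sports | x) = 0.0144 / 0.021025 ≈ 0.685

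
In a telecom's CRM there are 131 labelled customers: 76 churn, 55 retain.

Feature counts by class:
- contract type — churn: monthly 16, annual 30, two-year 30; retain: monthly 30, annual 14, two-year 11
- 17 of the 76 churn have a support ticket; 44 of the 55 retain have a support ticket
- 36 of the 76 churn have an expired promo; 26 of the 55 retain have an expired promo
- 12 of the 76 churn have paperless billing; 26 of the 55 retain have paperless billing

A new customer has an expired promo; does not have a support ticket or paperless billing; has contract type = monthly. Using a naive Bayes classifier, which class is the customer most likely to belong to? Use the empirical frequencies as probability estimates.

churn

churn: (76/131) × (16/76) × (59/76) × (36/76) × (64/76) ≈ 0.0378218
retain: (55/131) × (30/55) × (11/55) × (26/55) × (29/55) ≈ 0.0114163
Highest score → churn.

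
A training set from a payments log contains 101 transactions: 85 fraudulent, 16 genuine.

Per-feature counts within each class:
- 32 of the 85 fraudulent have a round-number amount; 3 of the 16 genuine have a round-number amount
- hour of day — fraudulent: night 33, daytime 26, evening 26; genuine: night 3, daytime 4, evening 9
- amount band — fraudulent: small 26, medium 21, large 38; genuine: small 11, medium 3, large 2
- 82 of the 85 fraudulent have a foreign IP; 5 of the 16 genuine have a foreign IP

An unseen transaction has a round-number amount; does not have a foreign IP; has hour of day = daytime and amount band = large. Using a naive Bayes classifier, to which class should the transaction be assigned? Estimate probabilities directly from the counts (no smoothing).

fraudulent

fraudulent: (85/101) × (32/85) × (26/85) × (38/85) × (3/85) ≈ 0.00152915
genuine: (16/101) × (3/16) × (4/16) × (2/16) × (11/16) ≈ 0.00063815
Highest score → fraudulent.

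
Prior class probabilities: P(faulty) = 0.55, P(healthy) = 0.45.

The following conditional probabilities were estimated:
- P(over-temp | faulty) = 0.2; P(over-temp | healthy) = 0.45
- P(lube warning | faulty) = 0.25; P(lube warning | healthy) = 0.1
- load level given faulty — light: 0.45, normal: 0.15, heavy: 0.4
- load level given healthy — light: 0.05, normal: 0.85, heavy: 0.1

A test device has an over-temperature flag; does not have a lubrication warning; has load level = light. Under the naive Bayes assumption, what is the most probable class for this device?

faulty

faulty: 0.55 × 0.2 × (1−0.25) × 0.45 = 0.037125
healthy: 0.45 × 0.45 × (1−0.1) × 0.05 = 0.0091125
Highest score → faulty.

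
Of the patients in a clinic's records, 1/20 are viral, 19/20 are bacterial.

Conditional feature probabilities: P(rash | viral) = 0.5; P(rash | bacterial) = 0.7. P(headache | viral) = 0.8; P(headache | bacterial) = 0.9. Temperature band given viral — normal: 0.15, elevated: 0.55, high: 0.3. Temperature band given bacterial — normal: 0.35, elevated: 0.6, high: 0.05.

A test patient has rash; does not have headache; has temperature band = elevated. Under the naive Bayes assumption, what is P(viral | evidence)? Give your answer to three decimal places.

0.064

viral: 0.05 × 0.5 × (1−0.8) × 0.55 = 0.00275
bacterial: 0.95 × 0.7 × (1−0.9) × 0.6 = 0.0399
P(viral | x) = 0.00275 / 0.04265 ≈ 0.064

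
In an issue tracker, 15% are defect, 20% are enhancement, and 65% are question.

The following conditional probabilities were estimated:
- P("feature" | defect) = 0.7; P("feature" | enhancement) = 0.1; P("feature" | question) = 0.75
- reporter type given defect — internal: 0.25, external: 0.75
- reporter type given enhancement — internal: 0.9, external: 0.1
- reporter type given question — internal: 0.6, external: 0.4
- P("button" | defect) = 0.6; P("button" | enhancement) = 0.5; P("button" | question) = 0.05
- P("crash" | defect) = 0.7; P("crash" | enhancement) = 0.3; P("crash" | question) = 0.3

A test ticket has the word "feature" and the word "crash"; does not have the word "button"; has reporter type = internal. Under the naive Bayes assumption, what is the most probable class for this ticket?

defect: 0.15 × 0.7 × 0.25 × (1−0.6) × 0.7 = 0.00735
enhancement: 0.2 × 0.1 × 0.9 × (1−0.5) × 0.3 = 0.0027
question: 0.65 × 0.75 × 0.6 × (1−0.05) × 0.3 = 0.0833625
Highest score → question.

question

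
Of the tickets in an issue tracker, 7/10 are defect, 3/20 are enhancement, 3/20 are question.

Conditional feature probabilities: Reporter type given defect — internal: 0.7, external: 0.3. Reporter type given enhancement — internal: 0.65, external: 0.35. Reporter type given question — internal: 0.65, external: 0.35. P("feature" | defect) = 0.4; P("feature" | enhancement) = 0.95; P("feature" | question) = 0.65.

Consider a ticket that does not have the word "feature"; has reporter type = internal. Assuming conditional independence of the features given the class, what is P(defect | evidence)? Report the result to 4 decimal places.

defect: 0.7 × 0.7 × (1−0.4) = 0.294
enhancement: 0.15 × 0.65 × (1−0.95) = 0.004875
question: 0.15 × 0.65 × (1−0.65) = 0.034125
P(defect | x) = 0.294 / 0.333 ≈ 0.8829

0.8829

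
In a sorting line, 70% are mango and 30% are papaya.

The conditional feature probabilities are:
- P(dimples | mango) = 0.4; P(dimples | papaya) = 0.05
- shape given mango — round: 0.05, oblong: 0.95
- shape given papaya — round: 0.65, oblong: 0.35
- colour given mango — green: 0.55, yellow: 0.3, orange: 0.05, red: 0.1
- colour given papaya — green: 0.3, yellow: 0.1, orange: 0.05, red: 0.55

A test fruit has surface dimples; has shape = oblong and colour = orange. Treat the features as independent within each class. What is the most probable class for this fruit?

mango: 0.7 × 0.4 × 0.95 × 0.05 = 0.0133
papaya: 0.3 × 0.05 × 0.35 × 0.05 = 0.0002625
Highest score → mango.

mango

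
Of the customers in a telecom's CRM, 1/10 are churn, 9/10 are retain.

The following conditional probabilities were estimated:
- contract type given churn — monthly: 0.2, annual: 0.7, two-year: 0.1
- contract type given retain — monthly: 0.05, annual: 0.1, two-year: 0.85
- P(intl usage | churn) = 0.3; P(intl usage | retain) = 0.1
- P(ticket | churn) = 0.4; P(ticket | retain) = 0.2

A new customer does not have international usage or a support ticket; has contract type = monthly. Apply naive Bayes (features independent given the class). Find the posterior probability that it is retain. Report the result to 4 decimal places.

churn: 0.1 × 0.2 × (1−0.3) × (1−0.4) = 0.0084
retain: 0.9 × 0.05 × (1−0.1) × (1−0.2) = 0.0324
P(retain | x) = 0.0324 / 0.0408 ≈ 0.7941

0.7941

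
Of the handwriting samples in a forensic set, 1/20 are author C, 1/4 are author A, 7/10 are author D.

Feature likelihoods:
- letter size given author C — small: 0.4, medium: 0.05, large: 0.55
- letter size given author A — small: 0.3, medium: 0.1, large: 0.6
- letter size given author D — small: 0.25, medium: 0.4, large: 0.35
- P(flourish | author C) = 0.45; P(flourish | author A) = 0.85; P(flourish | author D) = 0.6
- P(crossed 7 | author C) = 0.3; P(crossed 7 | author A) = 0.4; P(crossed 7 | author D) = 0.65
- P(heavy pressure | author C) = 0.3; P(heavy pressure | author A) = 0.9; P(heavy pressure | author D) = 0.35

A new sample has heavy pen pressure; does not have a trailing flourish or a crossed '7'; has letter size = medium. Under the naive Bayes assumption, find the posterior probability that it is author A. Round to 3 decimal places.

0.126

author C: 0.05 × 0.05 × (1−0.45) × (1−0.3) × 0.3 = 0.00028875
author A: 0.25 × 0.1 × (1−0.85) × (1−0.4) × 0.9 = 0.002025
author D: 0.7 × 0.4 × (1−0.6) × (1−0.65) × 0.35 = 0.01372
P(author A | x) = 0.002025 / 0.01603375 ≈ 0.126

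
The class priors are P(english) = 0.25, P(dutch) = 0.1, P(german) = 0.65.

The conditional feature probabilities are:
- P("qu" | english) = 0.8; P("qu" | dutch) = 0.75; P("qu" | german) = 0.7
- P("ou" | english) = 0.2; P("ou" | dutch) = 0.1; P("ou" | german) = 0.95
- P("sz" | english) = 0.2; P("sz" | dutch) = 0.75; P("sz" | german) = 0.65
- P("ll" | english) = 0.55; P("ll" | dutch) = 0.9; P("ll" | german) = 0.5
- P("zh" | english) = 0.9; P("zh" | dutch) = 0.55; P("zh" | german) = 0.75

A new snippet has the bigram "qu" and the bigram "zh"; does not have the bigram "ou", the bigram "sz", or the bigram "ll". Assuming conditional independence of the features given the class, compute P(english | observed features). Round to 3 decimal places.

english: 0.25 × 0.8 × (1−0.2) × (1−0.2) × (1−0.55) × 0.9 = 0.05184
dutch: 0.1 × 0.75 × (1−0.1) × (1−0.75) × (1−0.9) × 0.55 = 0.000928125
german: 0.65 × 0.7 × (1−0.95) × (1−0.65) × (1−0.5) × 0.75 = 0.0029859375
P(english | x) = 0.05184 / 0.0557540625 ≈ 0.930

0.930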